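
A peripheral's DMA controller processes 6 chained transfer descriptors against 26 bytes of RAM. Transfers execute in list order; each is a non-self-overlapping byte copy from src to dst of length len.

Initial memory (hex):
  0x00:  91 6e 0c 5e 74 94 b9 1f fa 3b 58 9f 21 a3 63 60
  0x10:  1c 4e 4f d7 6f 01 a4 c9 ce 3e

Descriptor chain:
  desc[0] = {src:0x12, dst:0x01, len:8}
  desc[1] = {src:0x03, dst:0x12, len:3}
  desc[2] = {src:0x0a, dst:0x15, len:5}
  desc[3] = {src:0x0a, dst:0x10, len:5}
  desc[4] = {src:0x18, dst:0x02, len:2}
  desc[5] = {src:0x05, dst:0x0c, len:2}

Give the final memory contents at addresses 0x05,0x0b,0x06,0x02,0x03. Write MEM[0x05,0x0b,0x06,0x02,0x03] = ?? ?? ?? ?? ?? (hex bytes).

[0] 0x12->0x01 len=8 : 4f d7 6f 01 a4 c9 ce 3e
[1] 0x03->0x12 len=3 : 6f 01 a4
[2] 0x0a->0x15 len=5 : 58 9f 21 a3 63
[3] 0x0a->0x10 len=5 : 58 9f 21 a3 63
[4] 0x18->0x02 len=2 : a3 63
[5] 0x05->0x0c len=2 : a4 c9
query mem[0x05]=0xa4, mem[0x0b]=0x9f, mem[0x06]=0xc9, mem[0x02]=0xa3, mem[0x03]=0x63

MEM[0x05,0x0b,0x06,0x02,0x03] = a4 9f c9 a3 63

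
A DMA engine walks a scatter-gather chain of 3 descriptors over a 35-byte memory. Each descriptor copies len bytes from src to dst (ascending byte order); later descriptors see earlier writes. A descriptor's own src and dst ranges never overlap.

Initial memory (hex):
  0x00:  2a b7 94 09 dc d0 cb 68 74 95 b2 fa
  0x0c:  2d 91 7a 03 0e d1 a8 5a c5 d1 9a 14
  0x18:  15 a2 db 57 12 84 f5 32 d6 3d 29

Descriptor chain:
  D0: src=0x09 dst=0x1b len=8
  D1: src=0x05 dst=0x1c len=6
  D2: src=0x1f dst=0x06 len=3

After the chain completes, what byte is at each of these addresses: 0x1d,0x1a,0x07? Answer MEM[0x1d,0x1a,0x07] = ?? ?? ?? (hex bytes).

[0] 0x09->0x1b len=8 : 95 b2 fa 2d 91 7a 03 0e
[1] 0x05->0x1c len=6 : d0 cb 68 74 95 b2
[2] 0x1f->0x06 len=3 : 74 95 b2
query mem[0x1d]=0xcb, mem[0x1a]=0xdb, mem[0x07]=0x95

MEM[0x1d,0x1a,0x07] = cb db 95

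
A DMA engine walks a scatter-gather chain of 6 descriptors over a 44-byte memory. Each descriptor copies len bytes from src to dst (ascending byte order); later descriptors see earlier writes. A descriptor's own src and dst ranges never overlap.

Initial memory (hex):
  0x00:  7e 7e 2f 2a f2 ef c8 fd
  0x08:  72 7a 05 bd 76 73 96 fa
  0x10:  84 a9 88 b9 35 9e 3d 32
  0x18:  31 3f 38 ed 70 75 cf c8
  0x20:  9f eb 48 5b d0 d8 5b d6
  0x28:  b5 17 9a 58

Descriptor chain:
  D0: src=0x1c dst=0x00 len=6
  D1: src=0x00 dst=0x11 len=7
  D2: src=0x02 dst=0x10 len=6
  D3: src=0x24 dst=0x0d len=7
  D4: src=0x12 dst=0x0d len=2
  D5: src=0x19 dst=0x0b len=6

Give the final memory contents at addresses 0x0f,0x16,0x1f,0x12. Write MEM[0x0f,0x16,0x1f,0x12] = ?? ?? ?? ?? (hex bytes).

MEM[0x0f,0x16,0x1f,0x12] = 75 eb c8 17

  after D0: wrote 6B at 0x00 = 7075cfc89feb
  after D1: wrote 7B at 0x11 = 7075cfc89febc8
  after D2: wrote 6B at 0x10 = cfc89febc8fd
  after D3: wrote 7B at 0x0d = d0d85bd6b5179a
  after D4: wrote 2B at 0x0d = 179a
  after D5: wrote 6B at 0x0b = 3f38ed7075cf
query mem[0x0f]=0x75, mem[0x16]=0xeb, mem[0x1f]=0xc8, mem[0x12]=0x17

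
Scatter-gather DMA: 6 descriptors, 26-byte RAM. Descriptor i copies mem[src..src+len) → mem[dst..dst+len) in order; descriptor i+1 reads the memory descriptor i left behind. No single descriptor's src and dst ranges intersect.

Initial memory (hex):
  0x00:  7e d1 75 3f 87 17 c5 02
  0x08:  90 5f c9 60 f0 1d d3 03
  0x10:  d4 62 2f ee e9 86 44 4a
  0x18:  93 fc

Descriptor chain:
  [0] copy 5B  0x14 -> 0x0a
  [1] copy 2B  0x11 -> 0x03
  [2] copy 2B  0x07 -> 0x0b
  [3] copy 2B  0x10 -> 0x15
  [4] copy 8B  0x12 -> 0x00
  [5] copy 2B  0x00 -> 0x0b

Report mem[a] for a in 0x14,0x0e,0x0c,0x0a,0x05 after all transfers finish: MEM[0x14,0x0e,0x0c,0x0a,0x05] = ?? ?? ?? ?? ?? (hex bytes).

MEM[0x14,0x0e,0x0c,0x0a,0x05] = e9 93 ee e9 4a

  after D0: wrote 5B at 0x0a = e986444a93
  after D1: wrote 2B at 0x03 = 622f
  after D2: wrote 2B at 0x0b = 0290
  after D3: wrote 2B at 0x15 = d462
  after D4: wrote 8B at 0x00 = 2feee9d4624a93fc
  after D5: wrote 2B at 0x0b = 2fee
query mem[0x14]=0xe9, mem[0x0e]=0x93, mem[0x0c]=0xee, mem[0x0a]=0xe9, mem[0x05]=0x4a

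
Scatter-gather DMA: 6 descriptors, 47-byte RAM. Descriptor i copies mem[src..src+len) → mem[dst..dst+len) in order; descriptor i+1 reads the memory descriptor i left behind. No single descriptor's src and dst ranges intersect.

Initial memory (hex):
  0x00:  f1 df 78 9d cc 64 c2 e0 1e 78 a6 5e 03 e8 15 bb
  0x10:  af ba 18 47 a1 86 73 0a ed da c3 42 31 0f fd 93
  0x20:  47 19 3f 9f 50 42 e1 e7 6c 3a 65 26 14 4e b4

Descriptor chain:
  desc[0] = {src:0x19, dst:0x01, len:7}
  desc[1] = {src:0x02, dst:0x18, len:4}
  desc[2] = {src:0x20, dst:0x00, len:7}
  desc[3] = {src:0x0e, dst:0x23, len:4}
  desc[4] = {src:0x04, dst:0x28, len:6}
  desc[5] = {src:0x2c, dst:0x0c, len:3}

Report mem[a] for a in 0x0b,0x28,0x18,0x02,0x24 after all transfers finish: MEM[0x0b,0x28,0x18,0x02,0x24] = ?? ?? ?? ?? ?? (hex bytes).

#0 dst[0x01+7] := {0xda,0xc3,0x42,0x31,0x0f,0xfd,0x93}
#1 dst[0x18+4] := {0xc3,0x42,0x31,0x0f}
#2 dst[0x00+7] := {0x47,0x19,0x3f,0x9f,0x50,0x42,0xe1}
#3 dst[0x23+4] := {0x15,0xbb,0xaf,0xba}
#4 dst[0x28+6] := {0x50,0x42,0xe1,0x93,0x1e,0x78}
#5 dst[0x0c+3] := {0x1e,0x78,0xb4}
query mem[0x0b]=0x5e, mem[0x28]=0x50, mem[0x18]=0xc3, mem[0x02]=0x3f, mem[0x24]=0xbb

MEM[0x0b,0x28,0x18,0x02,0x24] = 5e 50 c3 3f bb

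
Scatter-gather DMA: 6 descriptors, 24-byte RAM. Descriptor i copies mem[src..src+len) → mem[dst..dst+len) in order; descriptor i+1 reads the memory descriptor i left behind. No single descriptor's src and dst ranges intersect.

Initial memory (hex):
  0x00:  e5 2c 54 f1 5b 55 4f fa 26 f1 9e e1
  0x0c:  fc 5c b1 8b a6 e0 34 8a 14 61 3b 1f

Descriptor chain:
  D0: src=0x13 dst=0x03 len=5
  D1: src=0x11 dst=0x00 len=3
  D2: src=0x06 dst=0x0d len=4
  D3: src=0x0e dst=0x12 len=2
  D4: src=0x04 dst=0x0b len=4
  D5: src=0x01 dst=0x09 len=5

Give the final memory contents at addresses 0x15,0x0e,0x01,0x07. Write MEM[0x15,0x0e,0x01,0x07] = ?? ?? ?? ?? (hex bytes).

MEM[0x15,0x0e,0x01,0x07] = 61 1f 34 1f

[0] 0x13->0x03 len=5 : 8a 14 61 3b 1f
[1] 0x11->0x00 len=3 : e0 34 8a
[2] 0x06->0x0d len=4 : 3b 1f 26 f1
[3] 0x0e->0x12 len=2 : 1f 26
[4] 0x04->0x0b len=4 : 14 61 3b 1f
[5] 0x01->0x09 len=5 : 34 8a 8a 14 61
query mem[0x15]=0x61, mem[0x0e]=0x1f, mem[0x01]=0x34, mem[0x07]=0x1f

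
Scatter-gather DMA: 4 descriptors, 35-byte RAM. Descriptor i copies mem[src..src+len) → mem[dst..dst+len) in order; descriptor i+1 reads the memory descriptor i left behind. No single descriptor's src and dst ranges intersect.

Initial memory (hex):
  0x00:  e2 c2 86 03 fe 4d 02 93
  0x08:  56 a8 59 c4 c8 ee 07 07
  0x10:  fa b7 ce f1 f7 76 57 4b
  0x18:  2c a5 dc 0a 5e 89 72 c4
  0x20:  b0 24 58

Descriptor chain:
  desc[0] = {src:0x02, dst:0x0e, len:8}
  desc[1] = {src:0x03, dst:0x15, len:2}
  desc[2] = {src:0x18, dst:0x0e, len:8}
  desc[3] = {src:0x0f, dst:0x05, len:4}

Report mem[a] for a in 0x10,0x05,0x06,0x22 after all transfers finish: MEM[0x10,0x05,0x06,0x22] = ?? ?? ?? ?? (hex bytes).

D0: mem[0x0e..0x15] <- [86 03 fe 4d 02 93 56 a8]
D1: mem[0x15..0x16] <- [03 fe]
D2: mem[0x0e..0x15] <- [2c a5 dc 0a 5e 89 72 c4]
D3: mem[0x05..0x08] <- [a5 dc 0a 5e]
query mem[0x10]=0xdc, mem[0x05]=0xa5, mem[0x06]=0xdc, mem[0x22]=0x58

MEM[0x10,0x05,0x06,0x22] = dc a5 dc 58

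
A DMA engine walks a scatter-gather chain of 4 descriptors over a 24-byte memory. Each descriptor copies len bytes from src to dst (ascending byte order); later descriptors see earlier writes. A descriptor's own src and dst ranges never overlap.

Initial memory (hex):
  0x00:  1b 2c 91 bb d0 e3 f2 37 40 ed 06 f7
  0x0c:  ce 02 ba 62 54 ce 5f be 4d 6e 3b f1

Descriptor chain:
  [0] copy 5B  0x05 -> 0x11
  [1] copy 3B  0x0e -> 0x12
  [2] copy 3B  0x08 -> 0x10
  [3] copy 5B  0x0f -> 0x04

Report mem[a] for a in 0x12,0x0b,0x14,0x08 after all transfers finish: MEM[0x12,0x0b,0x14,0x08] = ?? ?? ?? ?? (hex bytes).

MEM[0x12,0x0b,0x14,0x08] = 06 f7 54 62

[0] 0x05->0x11 len=5 : e3 f2 37 40 ed
[1] 0x0e->0x12 len=3 : ba 62 54
[2] 0x08->0x10 len=3 : 40 ed 06
[3] 0x0f->0x04 len=5 : 62 40 ed 06 62
query mem[0x12]=0x06, mem[0x0b]=0xf7, mem[0x14]=0x54, mem[0x08]=0x62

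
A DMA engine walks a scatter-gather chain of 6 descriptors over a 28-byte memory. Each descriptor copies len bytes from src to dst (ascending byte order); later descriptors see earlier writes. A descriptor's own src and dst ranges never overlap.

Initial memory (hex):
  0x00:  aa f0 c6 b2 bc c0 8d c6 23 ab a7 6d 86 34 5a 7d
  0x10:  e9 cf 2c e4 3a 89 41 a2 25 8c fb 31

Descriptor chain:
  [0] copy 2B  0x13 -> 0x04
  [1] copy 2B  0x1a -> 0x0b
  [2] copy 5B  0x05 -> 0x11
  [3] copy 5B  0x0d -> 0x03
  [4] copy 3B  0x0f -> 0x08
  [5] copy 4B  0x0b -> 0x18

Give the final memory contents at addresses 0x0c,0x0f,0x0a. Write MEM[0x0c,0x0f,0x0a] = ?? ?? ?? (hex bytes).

MEM[0x0c,0x0f,0x0a] = 31 7d 3a

#0 dst[0x04+2] := {0xe4,0x3a}
#1 dst[0x0b+2] := {0xfb,0x31}
#2 dst[0x11+5] := {0x3a,0x8d,0xc6,0x23,0xab}
#3 dst[0x03+5] := {0x34,0x5a,0x7d,0xe9,0x3a}
#4 dst[0x08+3] := {0x7d,0xe9,0x3a}
#5 dst[0x18+4] := {0xfb,0x31,0x34,0x5a}
query mem[0x0c]=0x31, mem[0x0f]=0x7d, mem[0x0a]=0x3a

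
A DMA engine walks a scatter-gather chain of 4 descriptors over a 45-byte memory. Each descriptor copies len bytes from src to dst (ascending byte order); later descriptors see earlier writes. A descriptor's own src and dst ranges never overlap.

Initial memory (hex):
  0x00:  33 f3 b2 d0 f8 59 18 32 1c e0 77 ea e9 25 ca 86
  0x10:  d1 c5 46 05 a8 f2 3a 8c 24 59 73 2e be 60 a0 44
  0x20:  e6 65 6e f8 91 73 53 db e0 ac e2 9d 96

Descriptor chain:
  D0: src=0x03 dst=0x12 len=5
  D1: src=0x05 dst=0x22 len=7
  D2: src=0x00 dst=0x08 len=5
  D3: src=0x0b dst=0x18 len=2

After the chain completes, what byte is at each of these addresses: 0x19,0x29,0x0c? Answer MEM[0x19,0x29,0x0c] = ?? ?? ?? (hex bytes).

MEM[0x19,0x29,0x0c] = f8 ac f8

  after D0: wrote 5B at 0x12 = d0f8591832
  after D1: wrote 7B at 0x22 = 5918321ce077ea
  after D2: wrote 5B at 0x08 = 33f3b2d0f8
  after D3: wrote 2B at 0x18 = d0f8
query mem[0x19]=0xf8, mem[0x29]=0xac, mem[0x0c]=0xf8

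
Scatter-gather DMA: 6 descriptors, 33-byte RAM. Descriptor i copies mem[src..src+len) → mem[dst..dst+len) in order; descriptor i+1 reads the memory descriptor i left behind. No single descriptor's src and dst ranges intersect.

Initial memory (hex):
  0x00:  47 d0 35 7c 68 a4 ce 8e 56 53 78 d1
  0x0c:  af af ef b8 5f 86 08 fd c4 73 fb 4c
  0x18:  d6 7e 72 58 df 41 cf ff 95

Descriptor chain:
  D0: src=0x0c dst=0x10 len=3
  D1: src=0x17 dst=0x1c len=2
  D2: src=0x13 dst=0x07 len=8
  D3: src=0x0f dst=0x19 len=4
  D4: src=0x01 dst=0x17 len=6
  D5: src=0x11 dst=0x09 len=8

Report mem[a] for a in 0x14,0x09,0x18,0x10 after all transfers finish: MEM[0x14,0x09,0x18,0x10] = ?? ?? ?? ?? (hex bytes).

MEM[0x14,0x09,0x18,0x10] = c4 af 35 35

[0] 0x0c->0x10 len=3 : af af ef
[1] 0x17->0x1c len=2 : 4c d6
[2] 0x13->0x07 len=8 : fd c4 73 fb 4c d6 7e 72
[3] 0x0f->0x19 len=4 : b8 af af ef
[4] 0x01->0x17 len=6 : d0 35 7c 68 a4 ce
[5] 0x11->0x09 len=8 : af ef fd c4 73 fb d0 35
query mem[0x14]=0xc4, mem[0x09]=0xaf, mem[0x18]=0x35, mem[0x10]=0x35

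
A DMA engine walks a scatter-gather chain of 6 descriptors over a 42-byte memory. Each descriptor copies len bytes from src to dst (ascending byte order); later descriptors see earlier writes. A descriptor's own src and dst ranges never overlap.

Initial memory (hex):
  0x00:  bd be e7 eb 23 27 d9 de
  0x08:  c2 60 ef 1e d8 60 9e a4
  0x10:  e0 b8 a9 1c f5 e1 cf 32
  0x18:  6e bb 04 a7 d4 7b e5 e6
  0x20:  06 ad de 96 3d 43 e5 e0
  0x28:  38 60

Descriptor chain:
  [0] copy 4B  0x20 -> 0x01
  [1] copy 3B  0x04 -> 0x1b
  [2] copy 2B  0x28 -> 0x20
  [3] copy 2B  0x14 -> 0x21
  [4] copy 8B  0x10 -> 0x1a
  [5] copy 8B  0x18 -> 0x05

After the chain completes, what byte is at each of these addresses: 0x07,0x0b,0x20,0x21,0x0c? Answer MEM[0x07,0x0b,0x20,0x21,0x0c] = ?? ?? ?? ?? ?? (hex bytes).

  after D0: wrote 4B at 0x01 = 06adde96
  after D1: wrote 3B at 0x1b = 9627d9
  after D2: wrote 2B at 0x20 = 3860
  after D3: wrote 2B at 0x21 = f5e1
  after D4: wrote 8B at 0x1a = e0b8a91cf5e1cf32
  after D5: wrote 8B at 0x05 = 6ebbe0b8a91cf5e1
query mem[0x07]=0xe0, mem[0x0b]=0xf5, mem[0x20]=0xcf, mem[0x21]=0x32, mem[0x0c]=0xe1

MEM[0x07,0x0b,0x20,0x21,0x0c] = e0 f5 cf 32 e1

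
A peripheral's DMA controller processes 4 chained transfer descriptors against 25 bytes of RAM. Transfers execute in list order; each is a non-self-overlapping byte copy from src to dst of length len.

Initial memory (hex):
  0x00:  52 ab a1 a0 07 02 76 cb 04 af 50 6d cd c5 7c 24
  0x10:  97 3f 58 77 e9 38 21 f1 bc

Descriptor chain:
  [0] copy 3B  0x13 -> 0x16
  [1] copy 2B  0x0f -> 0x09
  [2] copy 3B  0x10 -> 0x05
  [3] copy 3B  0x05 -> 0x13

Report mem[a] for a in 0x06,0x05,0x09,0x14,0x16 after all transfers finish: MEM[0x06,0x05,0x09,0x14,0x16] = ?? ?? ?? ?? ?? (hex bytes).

  after D0: wrote 3B at 0x16 = 77e938
  after D1: wrote 2B at 0x09 = 2497
  after D2: wrote 3B at 0x05 = 973f58
  after D3: wrote 3B at 0x13 = 973f58
query mem[0x06]=0x3f, mem[0x05]=0x97, mem[0x09]=0x24, mem[0x14]=0x3f, mem[0x16]=0x77

MEM[0x06,0x05,0x09,0x14,0x16] = 3f 97 24 3f 77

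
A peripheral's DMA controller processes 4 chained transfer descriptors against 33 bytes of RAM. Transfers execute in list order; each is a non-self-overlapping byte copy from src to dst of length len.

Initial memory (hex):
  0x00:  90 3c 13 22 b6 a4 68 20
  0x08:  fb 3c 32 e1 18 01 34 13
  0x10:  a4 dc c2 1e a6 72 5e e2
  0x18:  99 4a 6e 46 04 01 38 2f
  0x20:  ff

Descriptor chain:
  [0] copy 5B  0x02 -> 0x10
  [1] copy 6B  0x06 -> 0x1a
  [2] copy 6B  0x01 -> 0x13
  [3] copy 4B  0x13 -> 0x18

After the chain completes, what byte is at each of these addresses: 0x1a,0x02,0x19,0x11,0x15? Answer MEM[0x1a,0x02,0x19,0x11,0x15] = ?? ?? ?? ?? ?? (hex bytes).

[0] 0x02->0x10 len=5 : 13 22 b6 a4 68
[1] 0x06->0x1a len=6 : 68 20 fb 3c 32 e1
[2] 0x01->0x13 len=6 : 3c 13 22 b6 a4 68
[3] 0x13->0x18 len=4 : 3c 13 22 b6
query mem[0x1a]=0x22, mem[0x02]=0x13, mem[0x19]=0x13, mem[0x11]=0x22, mem[0x15]=0x22

MEM[0x1a,0x02,0x19,0x11,0x15] = 22 13 13 22 22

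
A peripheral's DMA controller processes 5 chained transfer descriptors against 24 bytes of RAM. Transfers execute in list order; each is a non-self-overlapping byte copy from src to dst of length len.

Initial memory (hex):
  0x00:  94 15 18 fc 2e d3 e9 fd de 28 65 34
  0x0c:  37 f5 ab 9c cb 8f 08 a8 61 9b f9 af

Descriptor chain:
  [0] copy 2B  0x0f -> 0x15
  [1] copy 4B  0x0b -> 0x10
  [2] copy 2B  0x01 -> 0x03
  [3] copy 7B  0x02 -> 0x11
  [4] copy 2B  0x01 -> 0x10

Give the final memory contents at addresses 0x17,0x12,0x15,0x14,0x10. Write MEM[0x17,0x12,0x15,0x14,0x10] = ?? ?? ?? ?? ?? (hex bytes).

  after D0: wrote 2B at 0x15 = 9ccb
  after D1: wrote 4B at 0x10 = 3437f5ab
  after D2: wrote 2B at 0x03 = 1518
  after D3: wrote 7B at 0x11 = 181518d3e9fdde
  after D4: wrote 2B at 0x10 = 1518
query mem[0x17]=0xde, mem[0x12]=0x15, mem[0x15]=0xe9, mem[0x14]=0xd3, mem[0x10]=0x15

MEM[0x17,0x12,0x15,0x14,0x10] = de 15 e9 d3 15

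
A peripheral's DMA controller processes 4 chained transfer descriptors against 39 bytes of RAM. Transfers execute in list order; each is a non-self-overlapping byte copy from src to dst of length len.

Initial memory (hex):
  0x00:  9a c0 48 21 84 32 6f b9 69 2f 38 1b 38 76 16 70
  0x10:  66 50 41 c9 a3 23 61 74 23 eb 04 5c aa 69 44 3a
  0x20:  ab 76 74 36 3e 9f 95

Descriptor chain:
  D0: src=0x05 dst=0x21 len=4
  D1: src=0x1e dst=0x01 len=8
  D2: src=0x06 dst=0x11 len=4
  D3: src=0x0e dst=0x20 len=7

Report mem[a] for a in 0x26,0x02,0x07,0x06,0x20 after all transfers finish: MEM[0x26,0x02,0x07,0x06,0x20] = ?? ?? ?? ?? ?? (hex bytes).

[0] 0x05->0x21 len=4 : 32 6f b9 69
[1] 0x1e->0x01 len=8 : 44 3a ab 32 6f b9 69 9f
[2] 0x06->0x11 len=4 : b9 69 9f 2f
[3] 0x0e->0x20 len=7 : 16 70 66 b9 69 9f 2f
query mem[0x26]=0x2f, mem[0x02]=0x3a, mem[0x07]=0x69, mem[0x06]=0xb9, mem[0x20]=0x16

MEM[0x26,0x02,0x07,0x06,0x20] = 2f 3a 69 b9 16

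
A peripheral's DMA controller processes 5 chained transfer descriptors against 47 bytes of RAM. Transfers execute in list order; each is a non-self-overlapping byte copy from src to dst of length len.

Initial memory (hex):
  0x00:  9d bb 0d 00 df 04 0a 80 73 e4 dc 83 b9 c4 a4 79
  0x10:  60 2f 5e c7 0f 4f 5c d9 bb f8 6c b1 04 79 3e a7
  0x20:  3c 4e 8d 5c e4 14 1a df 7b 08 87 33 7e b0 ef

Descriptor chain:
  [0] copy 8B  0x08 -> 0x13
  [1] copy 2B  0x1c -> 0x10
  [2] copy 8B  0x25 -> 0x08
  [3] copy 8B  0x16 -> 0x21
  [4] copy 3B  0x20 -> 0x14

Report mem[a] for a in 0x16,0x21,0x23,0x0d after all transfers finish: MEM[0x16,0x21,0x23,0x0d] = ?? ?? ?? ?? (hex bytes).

MEM[0x16,0x21,0x23,0x0d] = b9 83 c4 87

[0] 0x08->0x13 len=8 : 73 e4 dc 83 b9 c4 a4 79
[1] 0x1c->0x10 len=2 : 04 79
[2] 0x25->0x08 len=8 : 14 1a df 7b 08 87 33 7e
[3] 0x16->0x21 len=8 : 83 b9 c4 a4 79 b1 04 79
[4] 0x20->0x14 len=3 : 3c 83 b9
query mem[0x16]=0xb9, mem[0x21]=0x83, mem[0x23]=0xc4, mem[0x0d]=0x87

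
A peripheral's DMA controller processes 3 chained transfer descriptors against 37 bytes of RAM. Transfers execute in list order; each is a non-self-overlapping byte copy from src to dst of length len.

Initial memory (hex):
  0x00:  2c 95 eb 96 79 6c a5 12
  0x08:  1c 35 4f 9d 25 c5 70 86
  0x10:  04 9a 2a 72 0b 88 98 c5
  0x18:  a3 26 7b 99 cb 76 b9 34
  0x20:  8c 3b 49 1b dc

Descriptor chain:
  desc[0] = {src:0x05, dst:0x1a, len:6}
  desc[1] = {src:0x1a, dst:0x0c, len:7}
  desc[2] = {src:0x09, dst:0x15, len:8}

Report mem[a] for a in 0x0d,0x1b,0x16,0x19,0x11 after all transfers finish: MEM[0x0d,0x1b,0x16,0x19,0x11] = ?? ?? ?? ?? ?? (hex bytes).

[0] 0x05->0x1a len=6 : 6c a5 12 1c 35 4f
[1] 0x1a->0x0c len=7 : 6c a5 12 1c 35 4f 8c
[2] 0x09->0x15 len=8 : 35 4f 9d 6c a5 12 1c 35
query mem[0x0d]=0xa5, mem[0x1b]=0x1c, mem[0x16]=0x4f, mem[0x19]=0xa5, mem[0x11]=0x4f

MEM[0x0d,0x1b,0x16,0x19,0x11] = a5 1c 4f a5 4f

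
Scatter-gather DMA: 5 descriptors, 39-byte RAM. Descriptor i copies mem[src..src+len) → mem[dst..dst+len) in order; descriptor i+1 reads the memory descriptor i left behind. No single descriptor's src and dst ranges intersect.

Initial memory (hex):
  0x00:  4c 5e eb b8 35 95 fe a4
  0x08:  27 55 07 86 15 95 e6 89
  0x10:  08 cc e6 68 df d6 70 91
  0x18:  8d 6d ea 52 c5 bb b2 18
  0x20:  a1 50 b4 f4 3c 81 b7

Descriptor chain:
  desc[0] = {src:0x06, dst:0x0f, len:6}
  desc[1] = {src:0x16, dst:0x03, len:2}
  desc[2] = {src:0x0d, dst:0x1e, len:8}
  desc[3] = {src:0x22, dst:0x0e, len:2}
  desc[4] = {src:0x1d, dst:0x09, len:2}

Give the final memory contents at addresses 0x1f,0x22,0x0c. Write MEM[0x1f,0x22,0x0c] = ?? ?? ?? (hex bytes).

MEM[0x1f,0x22,0x0c] = e6 27 15

[0] 0x06->0x0f len=6 : fe a4 27 55 07 86
[1] 0x16->0x03 len=2 : 70 91
[2] 0x0d->0x1e len=8 : 95 e6 fe a4 27 55 07 86
[3] 0x22->0x0e len=2 : 27 55
[4] 0x1d->0x09 len=2 : bb 95
query mem[0x1f]=0xe6, mem[0x22]=0x27, mem[0x0c]=0x15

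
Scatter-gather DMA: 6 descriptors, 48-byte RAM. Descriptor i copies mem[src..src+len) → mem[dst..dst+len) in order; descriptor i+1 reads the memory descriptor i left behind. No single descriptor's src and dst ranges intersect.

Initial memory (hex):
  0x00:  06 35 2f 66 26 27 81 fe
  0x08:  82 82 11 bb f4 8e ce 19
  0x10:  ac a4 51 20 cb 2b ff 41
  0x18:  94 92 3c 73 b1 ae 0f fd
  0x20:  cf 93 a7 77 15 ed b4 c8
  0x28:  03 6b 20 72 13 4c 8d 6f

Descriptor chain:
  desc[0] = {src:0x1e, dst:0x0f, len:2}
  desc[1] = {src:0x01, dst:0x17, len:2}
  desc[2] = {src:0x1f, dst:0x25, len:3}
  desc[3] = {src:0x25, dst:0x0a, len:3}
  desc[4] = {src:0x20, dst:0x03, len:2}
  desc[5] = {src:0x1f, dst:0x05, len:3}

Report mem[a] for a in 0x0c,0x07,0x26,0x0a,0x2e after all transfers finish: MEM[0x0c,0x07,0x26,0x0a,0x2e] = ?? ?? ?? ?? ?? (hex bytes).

D0: mem[0x0f..0x10] <- [0f fd]
D1: mem[0x17..0x18] <- [35 2f]
D2: mem[0x25..0x27] <- [fd cf 93]
D3: mem[0x0a..0x0c] <- [fd cf 93]
D4: mem[0x03..0x04] <- [cf 93]
D5: mem[0x05..0x07] <- [fd cf 93]
query mem[0x0c]=0x93, mem[0x07]=0x93, mem[0x26]=0xcf, mem[0x0a]=0xfd, mem[0x2e]=0x8d

MEM[0x0c,0x07,0x26,0x0a,0x2e] = 93 93 cf fd 8d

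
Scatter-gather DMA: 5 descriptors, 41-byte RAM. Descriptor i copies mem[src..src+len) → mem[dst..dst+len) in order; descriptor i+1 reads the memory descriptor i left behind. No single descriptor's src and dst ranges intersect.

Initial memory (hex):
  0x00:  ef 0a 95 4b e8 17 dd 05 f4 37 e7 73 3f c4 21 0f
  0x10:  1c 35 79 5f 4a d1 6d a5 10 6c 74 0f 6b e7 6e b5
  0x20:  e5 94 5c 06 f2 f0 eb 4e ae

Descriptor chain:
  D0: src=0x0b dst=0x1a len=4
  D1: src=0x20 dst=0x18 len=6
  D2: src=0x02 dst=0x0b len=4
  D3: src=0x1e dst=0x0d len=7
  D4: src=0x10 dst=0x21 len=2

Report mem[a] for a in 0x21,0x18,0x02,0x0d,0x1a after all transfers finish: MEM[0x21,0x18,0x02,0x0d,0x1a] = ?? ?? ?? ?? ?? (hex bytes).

MEM[0x21,0x18,0x02,0x0d,0x1a] = 94 e5 95 6e 5c

#0 dst[0x1a+4] := {0x73,0x3f,0xc4,0x21}
#1 dst[0x18+6] := {0xe5,0x94,0x5c,0x06,0xf2,0xf0}
#2 dst[0x0b+4] := {0x95,0x4b,0xe8,0x17}
#3 dst[0x0d+7] := {0x6e,0xb5,0xe5,0x94,0x5c,0x06,0xf2}
#4 dst[0x21+2] := {0x94,0x5c}
query mem[0x21]=0x94, mem[0x18]=0xe5, mem[0x02]=0x95, mem[0x0d]=0x6e, mem[0x1a]=0x5c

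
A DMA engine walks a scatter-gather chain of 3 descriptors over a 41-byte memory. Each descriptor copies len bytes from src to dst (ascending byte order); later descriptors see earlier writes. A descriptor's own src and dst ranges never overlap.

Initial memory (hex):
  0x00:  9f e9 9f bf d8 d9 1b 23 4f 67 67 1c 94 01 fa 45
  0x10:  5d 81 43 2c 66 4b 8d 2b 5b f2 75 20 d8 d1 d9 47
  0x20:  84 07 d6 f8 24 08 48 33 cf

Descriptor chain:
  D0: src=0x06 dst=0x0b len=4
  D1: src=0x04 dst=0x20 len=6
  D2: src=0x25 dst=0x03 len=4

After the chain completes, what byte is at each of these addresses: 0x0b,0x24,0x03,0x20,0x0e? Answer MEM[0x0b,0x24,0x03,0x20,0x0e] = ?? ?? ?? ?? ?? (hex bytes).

MEM[0x0b,0x24,0x03,0x20,0x0e] = 1b 4f 67 d8 67

#0 dst[0x0b+4] := {0x1b,0x23,0x4f,0x67}
#1 dst[0x20+6] := {0xd8,0xd9,0x1b,0x23,0x4f,0x67}
#2 dst[0x03+4] := {0x67,0x48,0x33,0xcf}
query mem[0x0b]=0x1b, mem[0x24]=0x4f, mem[0x03]=0x67, mem[0x20]=0xd8, mem[0x0e]=0x67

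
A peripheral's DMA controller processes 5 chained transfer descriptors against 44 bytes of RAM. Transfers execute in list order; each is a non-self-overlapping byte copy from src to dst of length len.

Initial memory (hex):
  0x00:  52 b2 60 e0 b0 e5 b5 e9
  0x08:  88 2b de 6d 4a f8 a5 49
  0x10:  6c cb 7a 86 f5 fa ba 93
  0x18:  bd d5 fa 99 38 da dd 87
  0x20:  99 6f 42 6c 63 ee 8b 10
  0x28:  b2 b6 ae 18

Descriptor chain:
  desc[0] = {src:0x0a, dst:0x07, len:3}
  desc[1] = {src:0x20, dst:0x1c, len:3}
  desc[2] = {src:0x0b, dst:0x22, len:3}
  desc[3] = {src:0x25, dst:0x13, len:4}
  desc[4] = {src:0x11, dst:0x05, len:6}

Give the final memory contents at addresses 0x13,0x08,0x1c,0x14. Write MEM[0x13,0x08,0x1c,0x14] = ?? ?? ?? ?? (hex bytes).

MEM[0x13,0x08,0x1c,0x14] = ee 8b 99 8b

  after D0: wrote 3B at 0x07 = de6d4a
  after D1: wrote 3B at 0x1c = 996f42
  after D2: wrote 3B at 0x22 = 6d4af8
  after D3: wrote 4B at 0x13 = ee8b10b2
  after D4: wrote 6B at 0x05 = cb7aee8b10b2
query mem[0x13]=0xee, mem[0x08]=0x8b, mem[0x1c]=0x99, mem[0x14]=0x8b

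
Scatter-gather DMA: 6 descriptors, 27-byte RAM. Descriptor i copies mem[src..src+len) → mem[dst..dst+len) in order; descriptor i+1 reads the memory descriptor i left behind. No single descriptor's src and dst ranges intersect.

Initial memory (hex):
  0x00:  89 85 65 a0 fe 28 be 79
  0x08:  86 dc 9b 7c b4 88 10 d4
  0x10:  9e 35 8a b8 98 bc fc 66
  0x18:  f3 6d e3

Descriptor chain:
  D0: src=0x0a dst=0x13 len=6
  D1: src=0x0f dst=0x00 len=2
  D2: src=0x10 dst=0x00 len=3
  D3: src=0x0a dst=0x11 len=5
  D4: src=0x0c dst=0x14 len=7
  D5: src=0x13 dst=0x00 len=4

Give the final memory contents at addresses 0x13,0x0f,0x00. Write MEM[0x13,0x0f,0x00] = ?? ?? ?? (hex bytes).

  after D0: wrote 6B at 0x13 = 9b7cb48810d4
  after D1: wrote 2B at 0x00 = d49e
  after D2: wrote 3B at 0x00 = 9e358a
  after D3: wrote 5B at 0x11 = 9b7cb48810
  after D4: wrote 7B at 0x14 = b48810d49e9b7c
  after D5: wrote 4B at 0x00 = b4b48810
query mem[0x13]=0xb4, mem[0x0f]=0xd4, mem[0x00]=0xb4

MEM[0x13,0x0f,0x00] = b4 d4 b4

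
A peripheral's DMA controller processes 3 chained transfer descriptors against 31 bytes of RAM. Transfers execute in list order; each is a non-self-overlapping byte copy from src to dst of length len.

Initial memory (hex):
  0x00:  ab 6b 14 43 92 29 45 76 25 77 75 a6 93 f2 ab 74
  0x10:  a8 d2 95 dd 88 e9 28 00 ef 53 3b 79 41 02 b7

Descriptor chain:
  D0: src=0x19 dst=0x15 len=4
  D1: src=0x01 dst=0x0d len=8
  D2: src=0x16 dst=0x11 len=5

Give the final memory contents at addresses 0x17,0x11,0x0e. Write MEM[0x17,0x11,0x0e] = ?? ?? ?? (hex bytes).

#0 dst[0x15+4] := {0x53,0x3b,0x79,0x41}
#1 dst[0x0d+8] := {0x6b,0x14,0x43,0x92,0x29,0x45,0x76,0x25}
#2 dst[0x11+5] := {0x3b,0x79,0x41,0x53,0x3b}
query mem[0x17]=0x79, mem[0x11]=0x3b, mem[0x0e]=0x14

MEM[0x17,0x11,0x0e] = 79 3b 14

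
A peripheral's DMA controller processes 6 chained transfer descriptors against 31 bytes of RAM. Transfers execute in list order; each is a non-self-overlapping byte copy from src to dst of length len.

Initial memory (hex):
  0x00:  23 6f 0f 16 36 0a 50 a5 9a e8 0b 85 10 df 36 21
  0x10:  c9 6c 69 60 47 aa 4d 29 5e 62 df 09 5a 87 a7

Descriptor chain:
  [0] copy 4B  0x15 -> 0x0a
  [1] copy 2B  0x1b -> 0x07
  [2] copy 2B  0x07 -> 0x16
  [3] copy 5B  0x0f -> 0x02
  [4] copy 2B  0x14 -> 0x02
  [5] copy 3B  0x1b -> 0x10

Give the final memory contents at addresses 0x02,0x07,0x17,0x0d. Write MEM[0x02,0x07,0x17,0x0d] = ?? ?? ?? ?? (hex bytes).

MEM[0x02,0x07,0x17,0x0d] = 47 09 5a 5e

  after D0: wrote 4B at 0x0a = aa4d295e
  after D1: wrote 2B at 0x07 = 095a
  after D2: wrote 2B at 0x16 = 095a
  after D3: wrote 5B at 0x02 = 21c96c6960
  after D4: wrote 2B at 0x02 = 47aa
  after D5: wrote 3B at 0x10 = 095a87
query mem[0x02]=0x47, mem[0x07]=0x09, mem[0x17]=0x5a, mem[0x0d]=0x5e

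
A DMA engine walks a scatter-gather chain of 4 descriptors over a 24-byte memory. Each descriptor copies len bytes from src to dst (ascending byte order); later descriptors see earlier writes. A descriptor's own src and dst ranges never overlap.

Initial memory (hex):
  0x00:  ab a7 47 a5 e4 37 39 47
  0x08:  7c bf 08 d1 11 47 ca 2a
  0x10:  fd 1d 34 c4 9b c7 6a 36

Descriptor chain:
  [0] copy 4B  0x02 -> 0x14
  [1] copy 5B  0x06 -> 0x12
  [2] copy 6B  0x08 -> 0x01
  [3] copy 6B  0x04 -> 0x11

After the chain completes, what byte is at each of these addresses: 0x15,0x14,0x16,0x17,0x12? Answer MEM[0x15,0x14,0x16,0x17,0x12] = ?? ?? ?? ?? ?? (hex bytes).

  after D0: wrote 4B at 0x14 = 47a5e437
  after D1: wrote 5B at 0x12 = 39477cbf08
  after D2: wrote 6B at 0x01 = 7cbf08d11147
  after D3: wrote 6B at 0x11 = d11147477cbf
query mem[0x15]=0x7c, mem[0x14]=0x47, mem[0x16]=0xbf, mem[0x17]=0x37, mem[0x12]=0x11

MEM[0x15,0x14,0x16,0x17,0x12] = 7c 47 bf 37 11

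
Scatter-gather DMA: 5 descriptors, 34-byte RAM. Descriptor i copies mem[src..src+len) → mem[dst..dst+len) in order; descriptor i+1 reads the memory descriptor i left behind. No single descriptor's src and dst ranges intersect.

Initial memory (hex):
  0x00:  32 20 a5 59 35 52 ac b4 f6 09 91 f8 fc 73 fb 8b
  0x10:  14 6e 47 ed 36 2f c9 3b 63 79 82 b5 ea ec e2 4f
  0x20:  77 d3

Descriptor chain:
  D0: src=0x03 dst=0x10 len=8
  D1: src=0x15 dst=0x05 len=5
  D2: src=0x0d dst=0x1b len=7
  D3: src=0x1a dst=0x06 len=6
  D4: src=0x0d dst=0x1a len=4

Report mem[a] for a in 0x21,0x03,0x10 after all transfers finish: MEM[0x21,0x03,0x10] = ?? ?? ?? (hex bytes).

[0] 0x03->0x10 len=8 : 59 35 52 ac b4 f6 09 91
[1] 0x15->0x05 len=5 : f6 09 91 63 79
[2] 0x0d->0x1b len=7 : 73 fb 8b 59 35 52 ac
[3] 0x1a->0x06 len=6 : 82 73 fb 8b 59 35
[4] 0x0d->0x1a len=4 : 73 fb 8b 59
query mem[0x21]=0xac, mem[0x03]=0x59, mem[0x10]=0x59

MEM[0x21,0x03,0x10] = ac 59 59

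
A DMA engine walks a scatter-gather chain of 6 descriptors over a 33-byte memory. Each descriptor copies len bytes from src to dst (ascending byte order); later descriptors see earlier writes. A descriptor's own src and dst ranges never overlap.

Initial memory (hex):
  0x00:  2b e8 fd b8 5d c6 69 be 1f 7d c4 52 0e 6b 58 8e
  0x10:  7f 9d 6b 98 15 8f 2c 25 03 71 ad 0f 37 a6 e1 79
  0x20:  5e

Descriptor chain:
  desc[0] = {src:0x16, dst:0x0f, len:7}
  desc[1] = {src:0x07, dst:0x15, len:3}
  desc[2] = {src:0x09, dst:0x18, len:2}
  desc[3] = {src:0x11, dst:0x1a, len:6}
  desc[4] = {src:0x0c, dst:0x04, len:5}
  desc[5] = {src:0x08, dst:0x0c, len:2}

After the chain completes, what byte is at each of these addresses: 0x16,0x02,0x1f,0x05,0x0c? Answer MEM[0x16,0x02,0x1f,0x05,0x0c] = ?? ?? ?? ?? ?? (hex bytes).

  after D0: wrote 7B at 0x0f = 2c250371ad0f37
  after D1: wrote 3B at 0x15 = be1f7d
  after D2: wrote 2B at 0x18 = 7dc4
  after D3: wrote 6B at 0x1a = 0371ad0fbe1f
  after D4: wrote 5B at 0x04 = 0e6b582c25
  after D5: wrote 2B at 0x0c = 257d
query mem[0x16]=0x1f, mem[0x02]=0xfd, mem[0x1f]=0x1f, mem[0x05]=0x6b, mem[0x0c]=0x25

MEM[0x16,0x02,0x1f,0x05,0x0c] = 1f fd 1f 6b 25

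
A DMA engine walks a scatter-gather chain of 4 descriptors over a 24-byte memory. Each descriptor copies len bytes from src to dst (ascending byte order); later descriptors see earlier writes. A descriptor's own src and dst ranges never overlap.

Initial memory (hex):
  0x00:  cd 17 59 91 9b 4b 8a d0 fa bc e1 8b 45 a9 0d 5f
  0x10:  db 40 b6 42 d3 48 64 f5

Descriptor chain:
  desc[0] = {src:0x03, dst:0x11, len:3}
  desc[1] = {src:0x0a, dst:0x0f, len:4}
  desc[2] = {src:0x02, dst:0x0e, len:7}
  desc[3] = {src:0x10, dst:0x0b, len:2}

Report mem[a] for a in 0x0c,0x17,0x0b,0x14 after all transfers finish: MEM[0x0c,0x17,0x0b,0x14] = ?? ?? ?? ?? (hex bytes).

#0 dst[0x11+3] := {0x91,0x9b,0x4b}
#1 dst[0x0f+4] := {0xe1,0x8b,0x45,0xa9}
#2 dst[0x0e+7] := {0x59,0x91,0x9b,0x4b,0x8a,0xd0,0xfa}
#3 dst[0x0b+2] := {0x9b,0x4b}
query mem[0x0c]=0x4b, mem[0x17]=0xf5, mem[0x0b]=0x9b, mem[0x14]=0xfa

MEM[0x0c,0x17,0x0b,0x14] = 4b f5 9b fa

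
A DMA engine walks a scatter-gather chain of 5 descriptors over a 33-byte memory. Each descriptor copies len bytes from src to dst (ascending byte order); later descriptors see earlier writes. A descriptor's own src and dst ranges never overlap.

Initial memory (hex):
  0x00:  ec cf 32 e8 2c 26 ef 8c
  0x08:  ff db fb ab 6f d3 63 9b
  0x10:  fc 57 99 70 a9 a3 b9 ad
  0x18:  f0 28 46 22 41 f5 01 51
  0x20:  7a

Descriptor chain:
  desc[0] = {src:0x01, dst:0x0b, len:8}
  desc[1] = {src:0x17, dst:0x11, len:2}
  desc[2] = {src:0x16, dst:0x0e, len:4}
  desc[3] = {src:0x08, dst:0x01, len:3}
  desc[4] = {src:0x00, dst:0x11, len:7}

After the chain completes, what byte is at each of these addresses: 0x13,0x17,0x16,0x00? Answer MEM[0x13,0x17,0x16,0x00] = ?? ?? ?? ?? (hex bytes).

MEM[0x13,0x17,0x16,0x00] = db ef 26 ec

#0 dst[0x0b+8] := {0xcf,0x32,0xe8,0x2c,0x26,0xef,0x8c,0xff}
#1 dst[0x11+2] := {0xad,0xf0}
#2 dst[0x0e+4] := {0xb9,0xad,0xf0,0x28}
#3 dst[0x01+3] := {0xff,0xdb,0xfb}
#4 dst[0x11+7] := {0xec,0xff,0xdb,0xfb,0x2c,0x26,0xef}
query mem[0x13]=0xdb, mem[0x17]=0xef, mem[0x16]=0x26, mem[0x00]=0xec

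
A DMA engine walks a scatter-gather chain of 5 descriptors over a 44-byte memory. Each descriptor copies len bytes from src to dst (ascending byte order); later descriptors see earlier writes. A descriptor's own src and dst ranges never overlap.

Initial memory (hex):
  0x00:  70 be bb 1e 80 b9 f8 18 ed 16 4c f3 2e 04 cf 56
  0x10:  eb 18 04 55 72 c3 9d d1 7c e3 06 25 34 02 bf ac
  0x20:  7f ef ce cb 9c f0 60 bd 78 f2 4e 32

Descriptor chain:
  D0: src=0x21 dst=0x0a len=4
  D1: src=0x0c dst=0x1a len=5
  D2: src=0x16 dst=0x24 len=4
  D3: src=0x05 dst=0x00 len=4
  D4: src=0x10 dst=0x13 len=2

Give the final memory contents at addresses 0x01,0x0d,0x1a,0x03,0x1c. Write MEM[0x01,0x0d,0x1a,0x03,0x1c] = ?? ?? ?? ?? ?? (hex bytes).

#0 dst[0x0a+4] := {0xef,0xce,0xcb,0x9c}
#1 dst[0x1a+5] := {0xcb,0x9c,0xcf,0x56,0xeb}
#2 dst[0x24+4] := {0x9d,0xd1,0x7c,0xe3}
#3 dst[0x00+4] := {0xb9,0xf8,0x18,0xed}
#4 dst[0x13+2] := {0xeb,0x18}
query mem[0x01]=0xf8, mem[0x0d]=0x9c, mem[0x1a]=0xcb, mem[0x03]=0xed, mem[0x1c]=0xcf

MEM[0x01,0x0d,0x1a,0x03,0x1c] = f8 9c cb ed cf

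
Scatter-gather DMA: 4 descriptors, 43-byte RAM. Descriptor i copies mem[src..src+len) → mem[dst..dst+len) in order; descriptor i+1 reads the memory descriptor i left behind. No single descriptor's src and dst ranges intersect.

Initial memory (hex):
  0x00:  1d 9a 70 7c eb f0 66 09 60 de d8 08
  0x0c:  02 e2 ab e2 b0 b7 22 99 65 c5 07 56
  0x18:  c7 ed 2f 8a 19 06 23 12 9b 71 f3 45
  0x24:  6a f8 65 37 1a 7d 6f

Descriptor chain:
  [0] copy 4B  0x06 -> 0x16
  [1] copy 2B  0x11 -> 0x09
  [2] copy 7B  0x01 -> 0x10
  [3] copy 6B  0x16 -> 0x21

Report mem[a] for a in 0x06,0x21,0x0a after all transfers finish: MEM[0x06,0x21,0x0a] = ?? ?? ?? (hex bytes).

MEM[0x06,0x21,0x0a] = 66 09 22

  after D0: wrote 4B at 0x16 = 660960de
  after D1: wrote 2B at 0x09 = b722
  after D2: wrote 7B at 0x10 = 9a707cebf06609
  after D3: wrote 6B at 0x21 = 090960de2f8a
query mem[0x06]=0x66, mem[0x21]=0x09, mem[0x0a]=0x22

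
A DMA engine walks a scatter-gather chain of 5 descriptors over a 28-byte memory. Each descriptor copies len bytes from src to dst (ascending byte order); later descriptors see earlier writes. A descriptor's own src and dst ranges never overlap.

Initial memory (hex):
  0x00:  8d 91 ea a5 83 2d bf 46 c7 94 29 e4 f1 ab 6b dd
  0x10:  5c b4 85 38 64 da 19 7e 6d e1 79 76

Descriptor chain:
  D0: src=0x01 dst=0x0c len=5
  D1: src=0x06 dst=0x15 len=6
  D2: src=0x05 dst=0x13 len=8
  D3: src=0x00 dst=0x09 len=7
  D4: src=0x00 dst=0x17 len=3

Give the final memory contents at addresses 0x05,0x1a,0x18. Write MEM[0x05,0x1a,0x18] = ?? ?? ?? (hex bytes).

MEM[0x05,0x1a,0x18] = 2d 91 91

[0] 0x01->0x0c len=5 : 91 ea a5 83 2d
[1] 0x06->0x15 len=6 : bf 46 c7 94 29 e4
[2] 0x05->0x13 len=8 : 2d bf 46 c7 94 29 e4 91
[3] 0x00->0x09 len=7 : 8d 91 ea a5 83 2d bf
[4] 0x00->0x17 len=3 : 8d 91 ea
query mem[0x05]=0x2d, mem[0x1a]=0x91, mem[0x18]=0x91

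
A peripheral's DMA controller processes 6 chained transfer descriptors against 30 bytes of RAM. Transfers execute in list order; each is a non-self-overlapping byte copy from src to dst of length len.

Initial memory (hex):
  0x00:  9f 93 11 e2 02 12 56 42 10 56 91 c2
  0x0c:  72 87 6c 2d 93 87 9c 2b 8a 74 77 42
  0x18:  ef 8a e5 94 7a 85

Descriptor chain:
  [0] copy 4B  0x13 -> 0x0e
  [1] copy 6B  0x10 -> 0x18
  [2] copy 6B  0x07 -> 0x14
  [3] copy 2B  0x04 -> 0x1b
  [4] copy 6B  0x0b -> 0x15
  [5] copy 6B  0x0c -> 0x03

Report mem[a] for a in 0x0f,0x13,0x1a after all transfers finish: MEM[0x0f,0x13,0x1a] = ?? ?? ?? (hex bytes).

MEM[0x0f,0x13,0x1a] = 8a 2b 74

#0 dst[0x0e+4] := {0x2b,0x8a,0x74,0x77}
#1 dst[0x18+6] := {0x74,0x77,0x9c,0x2b,0x8a,0x74}
#2 dst[0x14+6] := {0x42,0x10,0x56,0x91,0xc2,0x72}
#3 dst[0x1b+2] := {0x02,0x12}
#4 dst[0x15+6] := {0xc2,0x72,0x87,0x2b,0x8a,0x74}
#5 dst[0x03+6] := {0x72,0x87,0x2b,0x8a,0x74,0x77}
query mem[0x0f]=0x8a, mem[0x13]=0x2b, mem[0x1a]=0x74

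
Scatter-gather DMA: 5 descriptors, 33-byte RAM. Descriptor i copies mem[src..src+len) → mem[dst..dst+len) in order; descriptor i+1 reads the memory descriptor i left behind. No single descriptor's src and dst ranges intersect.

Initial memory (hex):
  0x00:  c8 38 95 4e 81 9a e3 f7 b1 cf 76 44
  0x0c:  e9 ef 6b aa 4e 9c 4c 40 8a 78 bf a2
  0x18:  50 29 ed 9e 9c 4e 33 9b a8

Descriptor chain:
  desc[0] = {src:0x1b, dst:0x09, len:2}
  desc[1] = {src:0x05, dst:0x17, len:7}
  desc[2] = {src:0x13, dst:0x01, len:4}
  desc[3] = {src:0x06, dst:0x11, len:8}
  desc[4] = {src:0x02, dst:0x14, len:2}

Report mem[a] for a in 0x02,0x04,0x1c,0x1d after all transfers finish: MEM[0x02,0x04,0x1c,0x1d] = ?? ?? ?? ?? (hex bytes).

MEM[0x02,0x04,0x1c,0x1d] = 8a bf 9c 44

#0 dst[0x09+2] := {0x9e,0x9c}
#1 dst[0x17+7] := {0x9a,0xe3,0xf7,0xb1,0x9e,0x9c,0x44}
#2 dst[0x01+4] := {0x40,0x8a,0x78,0xbf}
#3 dst[0x11+8] := {0xe3,0xf7,0xb1,0x9e,0x9c,0x44,0xe9,0xef}
#4 dst[0x14+2] := {0x8a,0x78}
query mem[0x02]=0x8a, mem[0x04]=0xbf, mem[0x1c]=0x9c, mem[0x1d]=0x44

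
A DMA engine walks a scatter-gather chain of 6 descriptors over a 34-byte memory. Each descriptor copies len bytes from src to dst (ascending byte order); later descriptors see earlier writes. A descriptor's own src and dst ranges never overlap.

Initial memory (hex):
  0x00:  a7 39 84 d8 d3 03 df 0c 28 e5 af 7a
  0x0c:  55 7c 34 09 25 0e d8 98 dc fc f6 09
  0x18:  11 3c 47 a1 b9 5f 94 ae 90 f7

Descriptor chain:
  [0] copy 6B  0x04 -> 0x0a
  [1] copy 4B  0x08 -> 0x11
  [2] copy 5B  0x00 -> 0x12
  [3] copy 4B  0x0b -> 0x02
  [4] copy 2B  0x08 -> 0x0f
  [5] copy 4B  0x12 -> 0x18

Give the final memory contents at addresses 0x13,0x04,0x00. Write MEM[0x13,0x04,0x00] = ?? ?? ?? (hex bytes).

  after D0: wrote 6B at 0x0a = d303df0c28e5
  after D1: wrote 4B at 0x11 = 28e5d303
  after D2: wrote 5B at 0x12 = a73984d8d3
  after D3: wrote 4B at 0x02 = 03df0c28
  after D4: wrote 2B at 0x0f = 28e5
  after D5: wrote 4B at 0x18 = a73984d8
query mem[0x13]=0x39, mem[0x04]=0x0c, mem[0x00]=0xa7

MEM[0x13,0x04,0x00] = 39 0c a7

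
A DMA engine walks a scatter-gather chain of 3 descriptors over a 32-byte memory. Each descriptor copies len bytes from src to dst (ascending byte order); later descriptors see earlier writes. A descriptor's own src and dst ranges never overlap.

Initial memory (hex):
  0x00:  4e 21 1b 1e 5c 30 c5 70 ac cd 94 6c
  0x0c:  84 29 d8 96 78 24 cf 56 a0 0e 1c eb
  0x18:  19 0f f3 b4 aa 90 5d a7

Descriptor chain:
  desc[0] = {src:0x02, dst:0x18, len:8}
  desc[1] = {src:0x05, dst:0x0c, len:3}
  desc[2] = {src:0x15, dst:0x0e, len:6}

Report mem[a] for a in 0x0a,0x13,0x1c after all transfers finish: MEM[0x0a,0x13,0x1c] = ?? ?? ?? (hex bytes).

MEM[0x0a,0x13,0x1c] = 94 5c c5

D0: mem[0x18..0x1f] <- [1b 1e 5c 30 c5 70 ac cd]
D1: mem[0x0c..0x0e] <- [30 c5 70]
D2: mem[0x0e..0x13] <- [0e 1c eb 1b 1e 5c]
query mem[0x0a]=0x94, mem[0x13]=0x5c, mem[0x1c]=0xc5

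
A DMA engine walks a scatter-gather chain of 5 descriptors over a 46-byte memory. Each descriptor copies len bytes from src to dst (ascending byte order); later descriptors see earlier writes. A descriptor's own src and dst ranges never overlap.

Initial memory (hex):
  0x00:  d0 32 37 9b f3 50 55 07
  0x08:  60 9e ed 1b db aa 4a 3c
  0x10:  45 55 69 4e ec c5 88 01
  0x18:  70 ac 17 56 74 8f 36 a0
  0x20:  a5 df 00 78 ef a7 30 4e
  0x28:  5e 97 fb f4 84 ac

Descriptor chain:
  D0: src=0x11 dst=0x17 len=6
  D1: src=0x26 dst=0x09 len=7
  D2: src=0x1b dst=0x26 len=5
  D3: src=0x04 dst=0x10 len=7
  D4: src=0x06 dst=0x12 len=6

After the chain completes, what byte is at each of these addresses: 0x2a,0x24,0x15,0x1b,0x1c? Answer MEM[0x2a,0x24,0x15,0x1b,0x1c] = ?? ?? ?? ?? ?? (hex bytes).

[0] 0x11->0x17 len=6 : 55 69 4e ec c5 88
[1] 0x26->0x09 len=7 : 30 4e 5e 97 fb f4 84
[2] 0x1b->0x26 len=5 : c5 88 8f 36 a0
[3] 0x04->0x10 len=7 : f3 50 55 07 60 30 4e
[4] 0x06->0x12 len=6 : 55 07 60 30 4e 5e
query mem[0x2a]=0xa0, mem[0x24]=0xef, mem[0x15]=0x30, mem[0x1b]=0xc5, mem[0x1c]=0x88

MEM[0x2a,0x24,0x15,0x1b,0x1c] = a0 ef 30 c5 88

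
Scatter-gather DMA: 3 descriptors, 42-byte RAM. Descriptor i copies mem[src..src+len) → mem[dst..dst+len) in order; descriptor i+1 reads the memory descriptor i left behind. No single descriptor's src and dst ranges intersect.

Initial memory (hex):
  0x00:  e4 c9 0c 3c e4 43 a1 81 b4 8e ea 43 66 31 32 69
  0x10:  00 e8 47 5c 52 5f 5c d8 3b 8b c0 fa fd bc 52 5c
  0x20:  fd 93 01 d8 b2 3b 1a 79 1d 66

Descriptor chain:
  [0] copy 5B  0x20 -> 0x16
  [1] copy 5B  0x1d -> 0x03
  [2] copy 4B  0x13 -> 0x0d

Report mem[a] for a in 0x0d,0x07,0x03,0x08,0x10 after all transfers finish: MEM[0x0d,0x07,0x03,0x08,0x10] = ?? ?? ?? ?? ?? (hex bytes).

MEM[0x0d,0x07,0x03,0x08,0x10] = 5c 93 bc b4 fd

[0] 0x20->0x16 len=5 : fd 93 01 d8 b2
[1] 0x1d->0x03 len=5 : bc 52 5c fd 93
[2] 0x13->0x0d len=4 : 5c 52 5f fd
query mem[0x0d]=0x5c, mem[0x07]=0x93, mem[0x03]=0xbc, mem[0x08]=0xb4, mem[0x10]=0xfd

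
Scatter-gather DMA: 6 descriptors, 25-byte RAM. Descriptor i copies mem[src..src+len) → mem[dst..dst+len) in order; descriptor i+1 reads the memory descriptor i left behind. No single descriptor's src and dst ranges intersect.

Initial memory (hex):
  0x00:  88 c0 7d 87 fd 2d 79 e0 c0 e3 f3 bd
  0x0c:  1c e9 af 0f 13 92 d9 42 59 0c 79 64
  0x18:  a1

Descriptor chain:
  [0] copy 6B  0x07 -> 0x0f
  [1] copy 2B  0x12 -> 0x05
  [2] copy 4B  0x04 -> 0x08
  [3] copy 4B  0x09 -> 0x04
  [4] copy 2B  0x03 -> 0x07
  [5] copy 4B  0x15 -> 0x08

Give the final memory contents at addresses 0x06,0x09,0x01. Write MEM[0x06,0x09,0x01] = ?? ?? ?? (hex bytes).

MEM[0x06,0x09,0x01] = e0 79 c0

[0] 0x07->0x0f len=6 : e0 c0 e3 f3 bd 1c
[1] 0x12->0x05 len=2 : f3 bd
[2] 0x04->0x08 len=4 : fd f3 bd e0
[3] 0x09->0x04 len=4 : f3 bd e0 1c
[4] 0x03->0x07 len=2 : 87 f3
[5] 0x15->0x08 len=4 : 0c 79 64 a1
query mem[0x06]=0xe0, mem[0x09]=0x79, mem[0x01]=0xc0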